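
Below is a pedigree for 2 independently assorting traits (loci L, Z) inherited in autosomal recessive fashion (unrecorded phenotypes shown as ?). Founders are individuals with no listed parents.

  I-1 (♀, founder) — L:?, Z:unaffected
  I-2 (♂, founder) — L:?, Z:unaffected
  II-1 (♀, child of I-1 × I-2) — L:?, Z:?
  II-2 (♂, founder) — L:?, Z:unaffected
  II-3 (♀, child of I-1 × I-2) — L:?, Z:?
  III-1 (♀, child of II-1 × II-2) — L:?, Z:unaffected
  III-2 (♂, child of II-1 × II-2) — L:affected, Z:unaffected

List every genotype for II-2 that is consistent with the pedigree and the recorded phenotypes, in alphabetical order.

L/I-1 ? ·: LL|Ll|ll
L/I-2 ? ·: LL|Ll|ll
L/II-1 ? I-1×I-2: Ll|ll
L/II-2 ? ·: Ll|ll
L/II-3 ? I-1×I-2: LL|Ll|ll
L/III-1 ? II-1×II-2: LL|Ll|ll
L/III-2 aff II-1×II-2: ll
⇒ L over [I-1,I-2,II-1,II-2,II-3,III-1,III-2]: 89 consistent
Z/I-1 un ·: ZZ|Zz
Z/I-2 un ·: ZZ|Zz
Z/II-1 ? I-1×I-2: ZZ|Zz|zz
Z/II-2 un ·: ZZ|Zz
Z/II-3 ? I-1×I-2: ZZ|Zz|zz
Z/III-1 un II-1×II-2: ZZ|Zz
Z/III-2 un II-1×II-2: ZZ|Zz
⇒ Z over [I-1,I-2,II-1,II-2,II-3,III-1,III-2]: 102 consistent

II-2 ∈ {Ll ZZ, Ll Zz, ll ZZ, ll Zz}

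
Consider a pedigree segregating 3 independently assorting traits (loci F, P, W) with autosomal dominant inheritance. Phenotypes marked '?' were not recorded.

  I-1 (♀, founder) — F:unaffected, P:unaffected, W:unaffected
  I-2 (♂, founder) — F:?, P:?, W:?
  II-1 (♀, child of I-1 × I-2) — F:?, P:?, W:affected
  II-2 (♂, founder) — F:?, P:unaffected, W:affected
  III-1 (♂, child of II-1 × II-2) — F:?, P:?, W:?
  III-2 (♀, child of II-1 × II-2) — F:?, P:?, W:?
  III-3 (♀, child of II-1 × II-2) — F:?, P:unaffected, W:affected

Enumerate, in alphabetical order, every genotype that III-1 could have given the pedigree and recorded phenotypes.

F/I-1 un ·: ff
F/I-2 ? ·: ff|Ff|FF
F/II-1 ? I-1×I-2: ff|Ff
F/II-2 ? ·: ff|Ff|FF
F/III-1 ? II-1×II-2: ff|Ff|FF
F/III-2 ? II-1×II-2: ff|Ff|FF
F/III-3 ? II-1×II-2: ff|Ff|FF
⇒ F over [I-1,I-2,II-1,II-2,III-1,III-2,III-3]: 106 consistent
P/I-1 un ·: pp
P/I-2 ? ·: pp|Pp|PP
P/II-1 ? I-1×I-2: pp|Pp
P/II-2 un ·: pp
P/III-1 ? II-1×II-2: pp|Pp
P/III-2 ? II-1×II-2: pp|Pp
P/III-3 un II-1×II-2: pp
⇒ P over [I-1,I-2,II-1,II-2,III-1,III-2,III-3]: 10 consistent
W/I-1 un ·: ww
W/I-2 ? ·: Ww|WW
W/II-1 aff I-1×I-2: Ww
W/II-2 aff ·: Ww|WW
W/III-1 ? II-1×II-2: ww|Ww|WW
W/III-2 ? II-1×II-2: ww|Ww|WW
W/III-3 aff II-1×II-2: Ww|WW
⇒ W over [I-1,I-2,II-1,II-2,III-1,III-2,III-3]: 52 consistent

III-1 ∈ {FF Pp WW, FF Pp Ww, FF Pp ww, FF pp WW, FF pp Ww, FF pp ww, Ff Pp WW, Ff Pp Ww, Ff Pp ww, Ff pp WW, Ff pp Ww, Ff pp ww, ff Pp WW, ff Pp Ww, ff Pp ww, ff pp WW, ff pp Ww, ff pp ww}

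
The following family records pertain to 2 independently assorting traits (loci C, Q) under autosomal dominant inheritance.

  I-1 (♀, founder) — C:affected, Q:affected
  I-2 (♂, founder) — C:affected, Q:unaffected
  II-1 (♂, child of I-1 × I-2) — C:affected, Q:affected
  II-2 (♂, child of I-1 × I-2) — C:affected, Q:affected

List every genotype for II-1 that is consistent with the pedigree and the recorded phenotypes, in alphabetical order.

C/I-1 aff ·: Cc|CC
C/I-2 aff ·: Cc|CC
C/II-1 aff I-1×I-2: Cc|CC
C/II-2 aff I-1×I-2: Cc|CC
⇒ C over [I-1,I-2,II-1,II-2]: 13 consistent
Q/I-1 aff ·: Qq|QQ
Q/I-2 un ·: qq
Q/II-1 aff I-1×I-2: Qq
Q/II-2 aff I-1×I-2: Qq
⇒ Q over [I-1,I-2,II-1,II-2]: 2 consistent

II-1 ∈ {CC Qq, Cc Qq}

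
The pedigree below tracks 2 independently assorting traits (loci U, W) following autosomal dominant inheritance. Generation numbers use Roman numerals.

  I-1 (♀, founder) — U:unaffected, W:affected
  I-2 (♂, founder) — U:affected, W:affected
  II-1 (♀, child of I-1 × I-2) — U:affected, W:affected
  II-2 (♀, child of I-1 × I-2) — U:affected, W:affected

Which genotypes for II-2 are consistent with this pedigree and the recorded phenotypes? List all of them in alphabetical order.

U/I-1 un ·: uu
U/I-2 aff ·: Uu|UU
U/II-1 aff I-1×I-2: Uu
U/II-2 aff I-1×I-2: Uu
⇒ U over [I-1,I-2,II-1,II-2]: 2 consistent
W/I-1 aff ·: Ww|WW
W/I-2 aff ·: Ww|WW
W/II-1 aff I-1×I-2: Ww|WW
W/II-2 aff I-1×I-2: Ww|WW
⇒ W over [I-1,I-2,II-1,II-2]: 13 consistent

II-2 ∈ {Uu WW, Uu Ww}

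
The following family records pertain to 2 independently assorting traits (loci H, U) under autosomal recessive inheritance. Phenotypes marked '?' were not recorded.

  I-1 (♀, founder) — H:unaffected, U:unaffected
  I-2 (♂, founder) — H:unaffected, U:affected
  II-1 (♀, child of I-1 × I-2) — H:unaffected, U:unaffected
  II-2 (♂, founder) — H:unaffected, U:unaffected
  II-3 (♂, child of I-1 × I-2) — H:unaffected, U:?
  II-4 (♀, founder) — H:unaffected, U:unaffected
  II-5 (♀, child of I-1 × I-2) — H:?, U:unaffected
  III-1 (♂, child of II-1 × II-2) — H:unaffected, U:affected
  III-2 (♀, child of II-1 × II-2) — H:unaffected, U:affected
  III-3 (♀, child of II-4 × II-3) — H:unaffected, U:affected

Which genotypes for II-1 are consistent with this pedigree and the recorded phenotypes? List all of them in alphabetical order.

H/I-1 un ·: HH|Hh
H/I-2 un ·: HH|Hh
H/II-1 un I-1×I-2: HH|Hh
H/II-2 un ·: HH|Hh
H/II-3 un I-1×I-2: HH|Hh
H/II-4 un ·: HH|Hh
H/II-5 ? I-1×I-2: HH|Hh|hh
H/III-1 un II-1×II-2: HH|Hh
H/III-2 un II-1×II-2: HH|Hh
H/III-3 un II-4×II-3: HH|Hh
⇒ H over [I-1,I-2,II-1,II-2,II-3,II-4,II-5,III-1,III-2,III-3]: 652 consistent
U/I-1 un ·: UU|Uu
U/I-2 aff ·: uu
U/II-1 un I-1×I-2: Uu
U/II-2 un ·: Uu
U/II-3 ? I-1×I-2: Uu|uu
U/II-4 un ·: Uu
U/II-5 un I-1×I-2: Uu
U/III-1 aff II-1×II-2: uu
U/III-2 aff II-1×II-2: uu
U/III-3 aff II-4×II-3: uu
⇒ U over [I-1,I-2,II-1,II-2,II-3,II-4,II-5,III-1,III-2,III-3]: 3 consistent

II-1 ∈ {HH Uu, Hh Uu}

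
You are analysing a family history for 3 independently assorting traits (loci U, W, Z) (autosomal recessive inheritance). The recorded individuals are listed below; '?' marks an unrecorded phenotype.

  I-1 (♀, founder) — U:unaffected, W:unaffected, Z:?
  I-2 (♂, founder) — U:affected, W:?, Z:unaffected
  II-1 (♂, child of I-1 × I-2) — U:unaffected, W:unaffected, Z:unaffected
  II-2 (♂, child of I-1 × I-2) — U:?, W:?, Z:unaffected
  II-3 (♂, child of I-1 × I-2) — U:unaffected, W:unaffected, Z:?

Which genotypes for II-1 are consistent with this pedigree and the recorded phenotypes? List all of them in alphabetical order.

II-1 ∈ {Uu WW ZZ, Uu WW Zz, Uu Ww ZZ, Uu Ww Zz}

U/I-1 un ·: UU|Uu
U/I-2 aff ·: uu
U/II-1 un I-1×I-2: Uu
U/II-2 ? I-1×I-2: Uu|uu
U/II-3 un I-1×I-2: Uu
⇒ U over [I-1,I-2,II-1,II-2,II-3]: 3 consistent
W/I-1 un ·: WW|Ww
W/I-2 ? ·: WW|Ww|ww
W/II-1 un I-1×I-2: WW|Ww
W/II-2 ? I-1×I-2: WW|Ww|ww
W/II-3 un I-1×I-2: WW|Ww
⇒ W over [I-1,I-2,II-1,II-2,II-3]: 32 consistent
Z/I-1 ? ·: ZZ|Zz|zz
Z/I-2 un ·: ZZ|Zz
Z/II-1 un I-1×I-2: ZZ|Zz
Z/II-2 un I-1×I-2: ZZ|Zz
Z/II-3 ? I-1×I-2: ZZ|Zz|zz
⇒ Z over [I-1,I-2,II-1,II-2,II-3]: 32 consistent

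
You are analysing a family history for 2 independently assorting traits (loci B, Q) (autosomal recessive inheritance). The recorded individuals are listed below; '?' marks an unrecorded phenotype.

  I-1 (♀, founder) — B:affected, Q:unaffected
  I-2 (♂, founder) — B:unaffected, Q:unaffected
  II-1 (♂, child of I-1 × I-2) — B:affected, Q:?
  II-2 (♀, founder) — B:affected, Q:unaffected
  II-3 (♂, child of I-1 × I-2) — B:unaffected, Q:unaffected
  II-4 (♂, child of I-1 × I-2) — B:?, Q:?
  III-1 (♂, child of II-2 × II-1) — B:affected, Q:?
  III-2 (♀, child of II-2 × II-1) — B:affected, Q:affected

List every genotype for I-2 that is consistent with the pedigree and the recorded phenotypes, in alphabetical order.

B/I-1 aff ·: bb
B/I-2 un ·: Bb
B/II-1 aff I-1×I-2: bb
B/II-2 aff ·: bb
B/II-3 un I-1×I-2: Bb
B/II-4 ? I-1×I-2: Bb|bb
B/III-1 aff II-2×II-1: bb
B/III-2 aff II-2×II-1: bb
⇒ B over [I-1,I-2,II-1,II-2,II-3,II-4,III-1,III-2]: 2 consistent
Q/I-1 un ·: QQ|Qq
Q/I-2 un ·: QQ|Qq
Q/II-1 ? I-1×I-2: Qq|qq
Q/II-2 un ·: Qq
Q/II-3 un I-1×I-2: QQ|Qq
Q/II-4 ? I-1×I-2: QQ|Qq|qq
Q/III-1 ? II-2×II-1: QQ|Qq|qq
Q/III-2 aff II-2×II-1: qq
⇒ Q over [I-1,I-2,II-1,II-2,II-3,II-4,III-1,III-2]: 54 consistent

I-2 ∈ {Bb QQ, Bb Qq}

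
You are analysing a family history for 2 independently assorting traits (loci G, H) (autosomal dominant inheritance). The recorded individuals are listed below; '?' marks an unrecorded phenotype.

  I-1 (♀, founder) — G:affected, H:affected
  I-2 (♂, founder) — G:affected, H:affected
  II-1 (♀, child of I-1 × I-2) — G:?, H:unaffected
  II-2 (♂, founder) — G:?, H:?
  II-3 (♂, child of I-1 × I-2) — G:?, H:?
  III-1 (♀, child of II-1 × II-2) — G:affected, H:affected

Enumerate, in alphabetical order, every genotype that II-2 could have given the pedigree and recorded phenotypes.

G/I-1 aff ·: Gg|GG
G/I-2 aff ·: Gg|GG
G/II-1 ? I-1×I-2: gg|Gg|GG
G/II-2 ? ·: gg|Gg|GG
G/II-3 ? I-1×I-2: gg|Gg|GG
G/III-1 aff II-1×II-2: Gg|GG
⇒ G over [I-1,I-2,II-1,II-2,II-3,III-1]: 73 consistent
H/I-1 aff ·: Hh
H/I-2 aff ·: Hh
H/II-1 un I-1×I-2: hh
H/II-2 ? ·: Hh|HH
H/II-3 ? I-1×I-2: hh|Hh|HH
H/III-1 aff II-1×II-2: Hh
⇒ H over [I-1,I-2,II-1,II-2,II-3,III-1]: 6 consistent

II-2 ∈ {GG HH, GG Hh, Gg HH, Gg Hh, gg HH, gg Hh}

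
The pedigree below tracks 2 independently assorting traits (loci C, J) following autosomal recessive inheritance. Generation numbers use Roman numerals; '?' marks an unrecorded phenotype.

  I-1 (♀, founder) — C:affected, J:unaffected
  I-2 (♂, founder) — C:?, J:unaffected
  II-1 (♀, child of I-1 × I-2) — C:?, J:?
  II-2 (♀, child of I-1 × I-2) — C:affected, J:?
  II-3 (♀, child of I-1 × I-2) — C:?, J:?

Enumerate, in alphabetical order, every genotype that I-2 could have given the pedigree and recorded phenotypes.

I-2 ∈ {Cc JJ, Cc Jj, cc JJ, cc Jj}

C/I-1 aff ·: cc
C/I-2 ? ·: Cc|cc
C/II-1 ? I-1×I-2: Cc|cc
C/II-2 aff I-1×I-2: cc
C/II-3 ? I-1×I-2: Cc|cc
⇒ C over [I-1,I-2,II-1,II-2,II-3]: 5 consistent
J/I-1 un ·: JJ|Jj
J/I-2 un ·: JJ|Jj
J/II-1 ? I-1×I-2: JJ|Jj|jj
J/II-2 ? I-1×I-2: JJ|Jj|jj
J/II-3 ? I-1×I-2: JJ|Jj|jj
⇒ J over [I-1,I-2,II-1,II-2,II-3]: 44 consistent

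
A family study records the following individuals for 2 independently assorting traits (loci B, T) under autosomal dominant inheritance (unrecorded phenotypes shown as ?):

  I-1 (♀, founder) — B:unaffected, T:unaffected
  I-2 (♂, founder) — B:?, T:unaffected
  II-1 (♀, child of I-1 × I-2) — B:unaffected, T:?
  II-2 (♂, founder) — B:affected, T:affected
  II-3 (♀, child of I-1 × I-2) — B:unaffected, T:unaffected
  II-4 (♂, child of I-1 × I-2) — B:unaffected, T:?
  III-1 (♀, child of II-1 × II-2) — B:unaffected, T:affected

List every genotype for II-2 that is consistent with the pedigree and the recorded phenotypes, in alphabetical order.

II-2 ∈ {Bb TT, Bb Tt}

B/I-1 un ·: bb
B/I-2 ? ·: bb|Bb
B/II-1 un I-1×I-2: bb
B/II-2 aff ·: Bb
B/II-3 un I-1×I-2: bb
B/II-4 un I-1×I-2: bb
B/III-1 un II-1×II-2: bb
⇒ B over [I-1,I-2,II-1,II-2,II-3,II-4,III-1]: 2 consistent
T/I-1 un ·: tt
T/I-2 un ·: tt
T/II-1 ? I-1×I-2: tt
T/II-2 aff ·: Tt|TT
T/II-3 un I-1×I-2: tt
T/II-4 ? I-1×I-2: tt
T/III-1 aff II-1×II-2: Tt
⇒ T over [I-1,I-2,II-1,II-2,II-3,II-4,III-1]: 2 consistent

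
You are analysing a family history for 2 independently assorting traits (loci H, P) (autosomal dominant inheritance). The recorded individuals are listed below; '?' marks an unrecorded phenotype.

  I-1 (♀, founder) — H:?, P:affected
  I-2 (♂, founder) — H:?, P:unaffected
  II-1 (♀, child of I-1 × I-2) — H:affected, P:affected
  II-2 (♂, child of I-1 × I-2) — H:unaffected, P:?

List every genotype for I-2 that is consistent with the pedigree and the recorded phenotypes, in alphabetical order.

H/I-1 ? ·: hh|Hh
H/I-2 ? ·: hh|Hh
H/II-1 aff I-1×I-2: Hh|HH
H/II-2 un I-1×I-2: hh
⇒ H over [I-1,I-2,II-1,II-2]: 4 consistent
P/I-1 aff ·: Pp|PP
P/I-2 un ·: pp
P/II-1 aff I-1×I-2: Pp
P/II-2 ? I-1×I-2: pp|Pp
⇒ P over [I-1,I-2,II-1,II-2]: 3 consistent

I-2 ∈ {Hh pp, hh pp}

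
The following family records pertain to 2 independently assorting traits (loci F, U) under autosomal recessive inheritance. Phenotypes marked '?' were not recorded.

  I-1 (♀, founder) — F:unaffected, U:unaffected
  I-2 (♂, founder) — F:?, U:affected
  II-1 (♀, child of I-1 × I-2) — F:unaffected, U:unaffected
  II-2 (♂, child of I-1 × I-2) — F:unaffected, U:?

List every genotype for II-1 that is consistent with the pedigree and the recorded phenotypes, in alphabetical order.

II-1 ∈ {FF Uu, Ff Uu}

F/I-1 un ·: FF|Ff
F/I-2 ? ·: FF|Ff|ff
F/II-1 un I-1×I-2: FF|Ff
F/II-2 un I-1×I-2: FF|Ff
⇒ F over [I-1,I-2,II-1,II-2]: 15 consistent
U/I-1 un ·: UU|Uu
U/I-2 aff ·: uu
U/II-1 un I-1×I-2: Uu
U/II-2 ? I-1×I-2: Uu|uu
⇒ U over [I-1,I-2,II-1,II-2]: 3 consistent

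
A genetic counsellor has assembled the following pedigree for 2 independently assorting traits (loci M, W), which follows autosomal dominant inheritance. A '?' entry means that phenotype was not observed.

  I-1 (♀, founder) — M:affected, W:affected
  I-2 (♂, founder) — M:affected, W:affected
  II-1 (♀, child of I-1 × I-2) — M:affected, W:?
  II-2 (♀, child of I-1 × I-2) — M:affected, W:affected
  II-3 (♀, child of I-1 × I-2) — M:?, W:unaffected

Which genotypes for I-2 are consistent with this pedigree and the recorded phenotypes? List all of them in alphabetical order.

M/I-1 aff ·: Mm|MM
M/I-2 aff ·: Mm|MM
M/II-1 aff I-1×I-2: Mm|MM
M/II-2 aff I-1×I-2: Mm|MM
M/II-3 ? I-1×I-2: mm|Mm|MM
⇒ M over [I-1,I-2,II-1,II-2,II-3]: 29 consistent
W/I-1 aff ·: Ww
W/I-2 aff ·: Ww
W/II-1 ? I-1×I-2: ww|Ww|WW
W/II-2 aff I-1×I-2: Ww|WW
W/II-3 un I-1×I-2: ww
⇒ W over [I-1,I-2,II-1,II-2,II-3]: 6 consistent

I-2 ∈ {MM Ww, Mm Ww}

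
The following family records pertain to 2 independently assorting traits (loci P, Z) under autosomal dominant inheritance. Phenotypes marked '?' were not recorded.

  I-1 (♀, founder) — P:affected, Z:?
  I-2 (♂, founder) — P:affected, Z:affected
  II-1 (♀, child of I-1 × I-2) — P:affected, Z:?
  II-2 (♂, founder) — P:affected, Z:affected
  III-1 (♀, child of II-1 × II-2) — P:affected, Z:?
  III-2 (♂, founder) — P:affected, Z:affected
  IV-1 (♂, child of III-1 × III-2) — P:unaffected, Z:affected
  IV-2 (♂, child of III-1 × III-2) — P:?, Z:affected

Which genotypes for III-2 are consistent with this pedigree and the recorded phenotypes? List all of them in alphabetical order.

III-2 ∈ {Pp ZZ, Pp Zz}

P/I-1 aff ·: Pp|PP
P/I-2 aff ·: Pp|PP
P/II-1 aff I-1×I-2: Pp|PP
P/II-2 aff ·: Pp|PP
P/III-1 aff II-1×II-2: Pp
P/III-2 aff ·: Pp
P/IV-1 un III-1×III-2: pp
P/IV-2 ? III-1×III-2: pp|Pp|PP
⇒ P over [I-1,I-2,II-1,II-2,III-1,III-2,IV-1,IV-2]: 30 consistent
Z/I-1 ? ·: zz|Zz|ZZ
Z/I-2 aff ·: Zz|ZZ
Z/II-1 ? I-1×I-2: zz|Zz|ZZ
Z/II-2 aff ·: Zz|ZZ
Z/III-1 ? II-1×II-2: zz|Zz|ZZ
Z/III-2 aff ·: Zz|ZZ
Z/IV-1 aff III-1×III-2: Zz|ZZ
Z/IV-2 aff III-1×III-2: Zz|ZZ
⇒ Z over [I-1,I-2,II-1,II-2,III-1,III-2,IV-1,IV-2]: 248 consistent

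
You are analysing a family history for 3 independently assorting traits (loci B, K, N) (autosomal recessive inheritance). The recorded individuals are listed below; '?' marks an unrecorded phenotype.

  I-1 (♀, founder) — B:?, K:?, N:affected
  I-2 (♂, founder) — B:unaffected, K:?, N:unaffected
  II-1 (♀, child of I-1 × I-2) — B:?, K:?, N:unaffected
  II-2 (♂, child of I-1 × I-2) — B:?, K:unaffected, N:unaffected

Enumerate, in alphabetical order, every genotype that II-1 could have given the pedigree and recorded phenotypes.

B/I-1 ? ·: BB|Bb|bb
B/I-2 un ·: BB|Bb
B/II-1 ? I-1×I-2: BB|Bb|bb
B/II-2 ? I-1×I-2: BB|Bb|bb
⇒ B over [I-1,I-2,II-1,II-2]: 23 consistent
K/I-1 ? ·: KK|Kk|kk
K/I-2 ? ·: KK|Kk|kk
K/II-1 ? I-1×I-2: KK|Kk|kk
K/II-2 un I-1×I-2: KK|Kk
⇒ K over [I-1,I-2,II-1,II-2]: 21 consistent
N/I-1 aff ·: nn
N/I-2 un ·: NN|Nn
N/II-1 un I-1×I-2: Nn
N/II-2 un I-1×I-2: Nn
⇒ N over [I-1,I-2,II-1,II-2]: 2 consistent

II-1 ∈ {BB KK Nn, BB Kk Nn, BB kk Nn, Bb KK Nn, Bb Kk Nn, Bb kk Nn, bb KK Nn, bb Kk Nn, bb kk Nn}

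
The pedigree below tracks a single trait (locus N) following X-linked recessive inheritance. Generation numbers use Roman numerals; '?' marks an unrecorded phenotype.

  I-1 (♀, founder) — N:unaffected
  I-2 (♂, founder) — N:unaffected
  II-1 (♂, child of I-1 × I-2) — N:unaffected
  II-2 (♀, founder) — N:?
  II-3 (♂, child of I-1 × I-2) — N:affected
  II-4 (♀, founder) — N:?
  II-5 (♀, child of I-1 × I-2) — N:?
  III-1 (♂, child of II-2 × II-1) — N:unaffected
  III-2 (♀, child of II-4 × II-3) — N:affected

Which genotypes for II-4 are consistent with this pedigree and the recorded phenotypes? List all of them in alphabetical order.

II-4 ∈ {X^NX^n, X^nX^n}

N/I-1 un ·: X^NX^n
N/I-2 un ·: X^NY
N/II-1 un I-1×I-2: X^NY
N/II-2 ? ·: X^NX^N|X^NX^n
N/II-3 aff I-1×I-2: X^nY
N/II-4 ? ·: X^NX^n|X^nX^n
N/II-5 ? I-1×I-2: X^NX^N|X^NX^n
N/III-1 un II-2×II-1: X^NY
N/III-2 aff II-4×II-3: X^nX^n
⇒ N over [I-1,I-2,II-1,II-2,II-3,II-4,II-5,III-1,III-2]: 8 consistent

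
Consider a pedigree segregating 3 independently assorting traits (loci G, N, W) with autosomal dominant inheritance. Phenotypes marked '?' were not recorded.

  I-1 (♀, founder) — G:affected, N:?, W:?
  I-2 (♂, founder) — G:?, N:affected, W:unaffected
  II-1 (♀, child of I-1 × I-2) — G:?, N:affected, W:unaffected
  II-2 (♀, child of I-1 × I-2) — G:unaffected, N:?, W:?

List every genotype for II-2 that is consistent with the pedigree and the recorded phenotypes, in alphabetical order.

G/I-1 aff ·: Gg
G/I-2 ? ·: gg|Gg
G/II-1 ? I-1×I-2: gg|Gg|GG
G/II-2 un I-1×I-2: gg
⇒ G over [I-1,I-2,II-1,II-2]: 5 consistent
N/I-1 ? ·: nn|Nn|NN
N/I-2 aff ·: Nn|NN
N/II-1 aff I-1×I-2: Nn|NN
N/II-2 ? I-1×I-2: nn|Nn|NN
⇒ N over [I-1,I-2,II-1,II-2]: 18 consistent
W/I-1 ? ·: ww|Ww
W/I-2 un ·: ww
W/II-1 un I-1×I-2: ww
W/II-2 ? I-1×I-2: ww|Ww
⇒ W over [I-1,I-2,II-1,II-2]: 3 consistent

II-2 ∈ {gg NN Ww, gg NN ww, gg Nn Ww, gg Nn ww, gg nn Ww, gg nn ww}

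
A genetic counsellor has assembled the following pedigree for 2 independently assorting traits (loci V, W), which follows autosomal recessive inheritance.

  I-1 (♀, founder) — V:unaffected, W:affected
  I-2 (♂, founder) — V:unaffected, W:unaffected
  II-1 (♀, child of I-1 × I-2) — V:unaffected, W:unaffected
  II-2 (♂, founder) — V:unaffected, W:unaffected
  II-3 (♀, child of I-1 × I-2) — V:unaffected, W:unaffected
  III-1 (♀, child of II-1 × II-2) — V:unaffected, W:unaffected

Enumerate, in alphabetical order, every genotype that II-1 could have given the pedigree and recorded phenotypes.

II-1 ∈ {VV Ww, Vv Ww}

V/I-1 un ·: VV|Vv
V/I-2 un ·: VV|Vv
V/II-1 un I-1×I-2: VV|Vv
V/II-2 un ·: VV|Vv
V/II-3 un I-1×I-2: VV|Vv
V/III-1 un II-1×II-2: VV|Vv
⇒ V over [I-1,I-2,II-1,II-2,II-3,III-1]: 45 consistent
W/I-1 aff ·: ww
W/I-2 un ·: WW|Ww
W/II-1 un I-1×I-2: Ww
W/II-2 un ·: WW|Ww
W/II-3 un I-1×I-2: Ww
W/III-1 un II-1×II-2: WW|Ww
⇒ W over [I-1,I-2,II-1,II-2,II-3,III-1]: 8 consistent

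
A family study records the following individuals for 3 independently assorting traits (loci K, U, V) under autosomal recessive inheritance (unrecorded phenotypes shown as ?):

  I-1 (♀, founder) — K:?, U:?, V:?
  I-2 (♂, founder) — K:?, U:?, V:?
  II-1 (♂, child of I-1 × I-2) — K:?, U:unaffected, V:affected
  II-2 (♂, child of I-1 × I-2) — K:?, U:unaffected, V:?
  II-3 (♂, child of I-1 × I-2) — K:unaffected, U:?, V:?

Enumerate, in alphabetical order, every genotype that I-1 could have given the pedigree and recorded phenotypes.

K/I-1 ? ·: KK|Kk|kk
K/I-2 ? ·: KK|Kk|kk
K/II-1 ? I-1×I-2: KK|Kk|kk
K/II-2 ? I-1×I-2: KK|Kk|kk
K/II-3 un I-1×I-2: KK|Kk
⇒ K over [I-1,I-2,II-1,II-2,II-3]: 45 consistent
U/I-1 ? ·: UU|Uu|uu
U/I-2 ? ·: UU|Uu|uu
U/II-1 un I-1×I-2: UU|Uu
U/II-2 un I-1×I-2: UU|Uu
U/II-3 ? I-1×I-2: UU|Uu|uu
⇒ U over [I-1,I-2,II-1,II-2,II-3]: 35 consistent
V/I-1 ? ·: Vv|vv
V/I-2 ? ·: Vv|vv
V/II-1 aff I-1×I-2: vv
V/II-2 ? I-1×I-2: VV|Vv|vv
V/II-3 ? I-1×I-2: VV|Vv|vv
⇒ V over [I-1,I-2,II-1,II-2,II-3]: 18 consistent

I-1 ∈ {KK UU Vv, KK UU vv, KK Uu Vv, KK Uu vv, KK uu Vv, KK uu vv, Kk UU Vv, Kk UU vv, Kk Uu Vv, Kk Uu vv, Kk uu Vv, Kk uu vv, kk UU Vv, kk UU vv, kk Uu Vv, kk Uu vv, kk uu Vv, kk uu vv}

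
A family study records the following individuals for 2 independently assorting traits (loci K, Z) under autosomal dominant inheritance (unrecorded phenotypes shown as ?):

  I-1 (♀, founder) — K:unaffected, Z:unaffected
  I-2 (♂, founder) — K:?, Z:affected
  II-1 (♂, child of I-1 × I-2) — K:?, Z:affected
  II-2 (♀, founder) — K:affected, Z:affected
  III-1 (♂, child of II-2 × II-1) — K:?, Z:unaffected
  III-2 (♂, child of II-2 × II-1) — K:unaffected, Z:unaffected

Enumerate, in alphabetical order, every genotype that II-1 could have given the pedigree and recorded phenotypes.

II-1 ∈ {Kk Zz, kk Zz}

K/I-1 un ·: kk
K/I-2 ? ·: kk|Kk|KK
K/II-1 ? I-1×I-2: kk|Kk
K/II-2 aff ·: Kk
K/III-1 ? II-2×II-1: kk|Kk|KK
K/III-2 un II-2×II-1: kk
⇒ K over [I-1,I-2,II-1,II-2,III-1,III-2]: 10 consistent
Z/I-1 un ·: zz
Z/I-2 aff ·: Zz|ZZ
Z/II-1 aff I-1×I-2: Zz
Z/II-2 aff ·: Zz
Z/III-1 un II-2×II-1: zz
Z/III-2 un II-2×II-1: zz
⇒ Z over [I-1,I-2,II-1,II-2,III-1,III-2]: 2 consistent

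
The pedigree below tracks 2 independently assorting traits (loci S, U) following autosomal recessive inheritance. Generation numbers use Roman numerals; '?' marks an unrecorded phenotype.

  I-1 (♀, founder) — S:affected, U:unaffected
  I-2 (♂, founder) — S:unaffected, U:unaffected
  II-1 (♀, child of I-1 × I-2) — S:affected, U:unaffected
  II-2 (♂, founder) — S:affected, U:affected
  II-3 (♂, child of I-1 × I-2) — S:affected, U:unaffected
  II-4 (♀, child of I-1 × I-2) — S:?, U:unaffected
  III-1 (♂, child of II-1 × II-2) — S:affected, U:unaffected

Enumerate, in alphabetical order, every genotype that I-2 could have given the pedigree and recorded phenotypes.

S/I-1 aff ·: ss
S/I-2 un ·: Ss
S/II-1 aff I-1×I-2: ss
S/II-2 aff ·: ss
S/II-3 aff I-1×I-2: ss
S/II-4 ? I-1×I-2: Ss|ss
S/III-1 aff II-1×II-2: ss
⇒ S over [I-1,I-2,II-1,II-2,II-3,II-4,III-1]: 2 consistent
U/I-1 un ·: UU|Uu
U/I-2 un ·: UU|Uu
U/II-1 un I-1×I-2: UU|Uu
U/II-2 aff ·: uu
U/II-3 un I-1×I-2: UU|Uu
U/II-4 un I-1×I-2: UU|Uu
U/III-1 un II-1×II-2: Uu
⇒ U over [I-1,I-2,II-1,II-2,II-3,II-4,III-1]: 25 consistent

I-2 ∈ {Ss UU, Ss Uu}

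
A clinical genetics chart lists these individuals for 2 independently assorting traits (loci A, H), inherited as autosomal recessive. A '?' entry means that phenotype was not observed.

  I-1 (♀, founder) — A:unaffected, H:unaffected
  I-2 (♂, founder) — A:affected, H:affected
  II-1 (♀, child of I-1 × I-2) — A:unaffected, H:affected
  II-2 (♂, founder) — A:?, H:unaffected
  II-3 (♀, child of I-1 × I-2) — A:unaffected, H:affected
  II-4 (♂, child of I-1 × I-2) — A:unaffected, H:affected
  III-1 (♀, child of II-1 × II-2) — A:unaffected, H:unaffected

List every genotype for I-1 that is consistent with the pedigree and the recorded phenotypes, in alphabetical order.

I-1 ∈ {AA Hh, Aa Hh}

A/I-1 un ·: AA|Aa
A/I-2 aff ·: aa
A/II-1 un I-1×I-2: Aa
A/II-2 ? ·: AA|Aa|aa
A/II-3 un I-1×I-2: Aa
A/II-4 un I-1×I-2: Aa
A/III-1 un II-1×II-2: AA|Aa
⇒ A over [I-1,I-2,II-1,II-2,II-3,II-4,III-1]: 10 consistent
H/I-1 un ·: Hh
H/I-2 aff ·: hh
H/II-1 aff I-1×I-2: hh
H/II-2 un ·: HH|Hh
H/II-3 aff I-1×I-2: hh
H/II-4 aff I-1×I-2: hh
H/III-1 un II-1×II-2: Hh
⇒ H over [I-1,I-2,II-1,II-2,II-3,II-4,III-1]: 2 consistent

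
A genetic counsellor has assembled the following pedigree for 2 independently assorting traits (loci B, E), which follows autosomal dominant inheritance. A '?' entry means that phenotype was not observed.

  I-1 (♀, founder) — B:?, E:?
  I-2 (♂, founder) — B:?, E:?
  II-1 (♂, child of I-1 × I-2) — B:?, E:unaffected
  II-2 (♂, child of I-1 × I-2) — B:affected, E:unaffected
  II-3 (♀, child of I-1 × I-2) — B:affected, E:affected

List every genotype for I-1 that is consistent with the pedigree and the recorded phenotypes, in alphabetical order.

I-1 ∈ {BB Ee, BB ee, Bb Ee, Bb ee, bb Ee, bb ee}

B/I-1 ? ·: bb|Bb|BB
B/I-2 ? ·: bb|Bb|BB
B/II-1 ? I-1×I-2: bb|Bb|BB
B/II-2 aff I-1×I-2: Bb|BB
B/II-3 aff I-1×I-2: Bb|BB
⇒ B over [I-1,I-2,II-1,II-2,II-3]: 35 consistent
E/I-1 ? ·: ee|Ee
E/I-2 ? ·: ee|Ee
E/II-1 un I-1×I-2: ee
E/II-2 un I-1×I-2: ee
E/II-3 aff I-1×I-2: Ee|EE
⇒ E over [I-1,I-2,II-1,II-2,II-3]: 4 consistent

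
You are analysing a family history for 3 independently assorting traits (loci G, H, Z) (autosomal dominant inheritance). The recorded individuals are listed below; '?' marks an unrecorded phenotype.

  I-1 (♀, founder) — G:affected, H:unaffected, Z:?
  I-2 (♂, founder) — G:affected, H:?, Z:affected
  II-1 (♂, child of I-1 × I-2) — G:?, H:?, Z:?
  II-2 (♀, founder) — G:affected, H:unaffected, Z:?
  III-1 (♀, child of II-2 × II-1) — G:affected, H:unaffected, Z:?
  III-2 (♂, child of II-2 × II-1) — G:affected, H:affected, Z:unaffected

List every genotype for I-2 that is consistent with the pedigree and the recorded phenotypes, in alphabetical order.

G/I-1 aff ·: Gg|GG
G/I-2 aff ·: Gg|GG
G/II-1 ? I-1×I-2: gg|Gg|GG
G/II-2 aff ·: Gg|GG
G/III-1 aff II-2×II-1: Gg|GG
G/III-2 aff II-2×II-1: Gg|GG
⇒ G over [I-1,I-2,II-1,II-2,III-1,III-2]: 46 consistent
H/I-1 un ·: hh
H/I-2 ? ·: Hh|HH
H/II-1 ? I-1×I-2: Hh
H/II-2 un ·: hh
H/III-1 un II-2×II-1: hh
H/III-2 aff II-2×II-1: Hh
⇒ H over [I-1,I-2,II-1,II-2,III-1,III-2]: 2 consistent
Z/I-1 ? ·: zz|Zz|ZZ
Z/I-2 aff ·: Zz|ZZ
Z/II-1 ? I-1×I-2: zz|Zz
Z/II-2 ? ·: zz|Zz
Z/III-1 ? II-2×II-1: zz|Zz|ZZ
Z/III-2 un II-2×II-1: zz
⇒ Z over [I-1,I-2,II-1,II-2,III-1,III-2]: 31 consistent

I-2 ∈ {GG HH ZZ, GG HH Zz, GG Hh ZZ, GG Hh Zz, Gg HH ZZ, Gg HH Zz, Gg Hh ZZ, Gg Hh Zz}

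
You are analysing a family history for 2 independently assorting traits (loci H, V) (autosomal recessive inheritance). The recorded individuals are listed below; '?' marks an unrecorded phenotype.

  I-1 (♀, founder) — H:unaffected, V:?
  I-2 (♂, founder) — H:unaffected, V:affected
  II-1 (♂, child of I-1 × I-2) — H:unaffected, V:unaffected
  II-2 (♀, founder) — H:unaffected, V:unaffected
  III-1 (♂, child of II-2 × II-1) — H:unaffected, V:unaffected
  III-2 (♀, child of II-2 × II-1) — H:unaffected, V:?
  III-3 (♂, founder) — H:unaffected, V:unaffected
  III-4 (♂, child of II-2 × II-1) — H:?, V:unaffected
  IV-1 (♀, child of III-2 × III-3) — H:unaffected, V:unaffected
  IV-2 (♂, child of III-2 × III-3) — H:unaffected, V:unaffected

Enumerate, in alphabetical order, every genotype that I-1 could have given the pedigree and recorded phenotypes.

H/I-1 un ·: HH|Hh
H/I-2 un ·: HH|Hh
H/II-1 un I-1×I-2: HH|Hh
H/II-2 un ·: HH|Hh
H/III-1 un II-2×II-1: HH|Hh
H/III-2 un II-2×II-1: HH|Hh
H/III-3 un ·: HH|Hh
H/III-4 ? II-2×II-1: HH|Hh|hh
H/IV-1 un III-2×III-3: HH|Hh
H/IV-2 un III-2×III-3: HH|Hh
⇒ H over [I-1,I-2,II-1,II-2,III-1,III-2,III-3,III-4,IV-1,IV-2]: 618 consistent
V/I-1 ? ·: VV|Vv
V/I-2 aff ·: vv
V/II-1 un I-1×I-2: Vv
V/II-2 un ·: VV|Vv
V/III-1 un II-2×II-1: VV|Vv
V/III-2 ? II-2×II-1: VV|Vv|vv
V/III-3 un ·: VV|Vv
V/III-4 un II-2×II-1: VV|Vv
V/IV-1 un III-2×III-3: VV|Vv
V/IV-2 un III-2×III-3: VV|Vv
⇒ V over [I-1,I-2,II-1,II-2,III-1,III-2,III-3,III-4,IV-1,IV-2]: 224 consistent

I-1 ∈ {HH VV, HH Vv, Hh VV, Hh Vv}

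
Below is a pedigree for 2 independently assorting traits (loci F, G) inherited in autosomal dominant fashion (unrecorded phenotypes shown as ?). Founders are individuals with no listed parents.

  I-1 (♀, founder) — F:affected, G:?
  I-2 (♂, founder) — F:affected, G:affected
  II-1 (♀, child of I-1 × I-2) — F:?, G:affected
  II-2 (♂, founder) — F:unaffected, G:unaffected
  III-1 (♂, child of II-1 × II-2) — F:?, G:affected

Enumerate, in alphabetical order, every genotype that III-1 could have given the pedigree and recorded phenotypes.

III-1 ∈ {Ff Gg, ff Gg}

F/I-1 aff ·: Ff|FF
F/I-2 aff ·: Ff|FF
F/II-1 ? I-1×I-2: ff|Ff|FF
F/II-2 un ·: ff
F/III-1 ? II-1×II-2: ff|Ff
⇒ F over [I-1,I-2,II-1,II-2,III-1]: 11 consistent
G/I-1 ? ·: gg|Gg|GG
G/I-2 aff ·: Gg|GG
G/II-1 aff I-1×I-2: Gg|GG
G/II-2 un ·: gg
G/III-1 aff II-1×II-2: Gg
⇒ G over [I-1,I-2,II-1,II-2,III-1]: 9 consistent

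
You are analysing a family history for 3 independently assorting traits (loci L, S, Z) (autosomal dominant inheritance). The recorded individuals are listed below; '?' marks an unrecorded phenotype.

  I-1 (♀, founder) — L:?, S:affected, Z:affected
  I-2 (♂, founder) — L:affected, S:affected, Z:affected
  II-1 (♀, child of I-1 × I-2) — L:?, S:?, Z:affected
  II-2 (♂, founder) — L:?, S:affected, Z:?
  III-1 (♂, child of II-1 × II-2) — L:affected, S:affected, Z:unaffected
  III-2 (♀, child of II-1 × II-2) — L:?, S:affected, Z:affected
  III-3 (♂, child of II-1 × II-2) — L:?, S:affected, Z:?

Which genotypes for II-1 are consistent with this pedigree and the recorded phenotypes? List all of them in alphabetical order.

L/I-1 ? ·: ll|Ll|LL
L/I-2 aff ·: Ll|LL
L/II-1 ? I-1×I-2: ll|Ll|LL
L/II-2 ? ·: ll|Ll|LL
L/III-1 aff II-1×II-2: Ll|LL
L/III-2 ? II-1×II-2: ll|Ll|LL
L/III-3 ? II-1×II-2: ll|Ll|LL
⇒ L over [I-1,I-2,II-1,II-2,III-1,III-2,III-3]: 200 consistent
S/I-1 aff ·: Ss|SS
S/I-2 aff ·: Ss|SS
S/II-1 ? I-1×I-2: ss|Ss|SS
S/II-2 aff ·: Ss|SS
S/III-1 aff II-1×II-2: Ss|SS
S/III-2 aff II-1×II-2: Ss|SS
S/III-3 aff II-1×II-2: Ss|SS
⇒ S over [I-1,I-2,II-1,II-2,III-1,III-2,III-3]: 86 consistent
Z/I-1 aff ·: Zz|ZZ
Z/I-2 aff ·: Zz|ZZ
Z/II-1 aff I-1×I-2: Zz
Z/II-2 ? ·: zz|Zz
Z/III-1 un II-1×II-2: zz
Z/III-2 aff II-1×II-2: Zz|ZZ
Z/III-3 ? II-1×II-2: zz|Zz|ZZ
⇒ Z over [I-1,I-2,II-1,II-2,III-1,III-2,III-3]: 24 consistent

II-1 ∈ {LL SS Zz, LL Ss Zz, LL ss Zz, Ll SS Zz, Ll Ss Zz, Ll ss Zz, ll SS Zz, ll Ss Zz, ll ss Zz}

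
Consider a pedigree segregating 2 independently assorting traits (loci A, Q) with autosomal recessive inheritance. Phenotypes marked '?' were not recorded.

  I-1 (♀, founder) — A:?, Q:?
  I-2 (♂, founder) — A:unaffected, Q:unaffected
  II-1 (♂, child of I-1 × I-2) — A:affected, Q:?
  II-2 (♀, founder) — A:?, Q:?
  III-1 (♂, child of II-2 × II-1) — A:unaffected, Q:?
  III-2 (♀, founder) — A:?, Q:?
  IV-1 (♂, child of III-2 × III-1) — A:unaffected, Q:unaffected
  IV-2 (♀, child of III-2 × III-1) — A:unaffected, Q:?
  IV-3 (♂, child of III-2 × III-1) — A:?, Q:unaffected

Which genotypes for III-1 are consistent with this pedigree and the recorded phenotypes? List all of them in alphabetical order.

III-1 ∈ {Aa QQ, Aa Qq, Aa qq}

A/I-1 ? ·: Aa|aa
A/I-2 un ·: Aa
A/II-1 aff I-1×I-2: aa
A/II-2 ? ·: AA|Aa
A/III-1 un II-2×II-1: Aa
A/III-2 ? ·: AA|Aa|aa
A/IV-1 un III-2×III-1: AA|Aa
A/IV-2 un III-2×III-1: AA|Aa
A/IV-3 ? III-2×III-1: AA|Aa|aa
⇒ A over [I-1,I-2,II-1,II-2,III-1,III-2,IV-1,IV-2,IV-3]: 88 consistent
Q/I-1 ? ·: QQ|Qq|qq
Q/I-2 un ·: QQ|Qq
Q/II-1 ? I-1×I-2: QQ|Qq|qq
Q/II-2 ? ·: QQ|Qq|qq
Q/III-1 ? II-2×II-1: QQ|Qq|qq
Q/III-2 ? ·: QQ|Qq|qq
Q/IV-1 un III-2×III-1: QQ|Qq
Q/IV-2 ? III-2×III-1: QQ|Qq|qq
Q/IV-3 un III-2×III-1: QQ|Qq
⇒ Q over [I-1,I-2,II-1,II-2,III-1,III-2,IV-1,IV-2,IV-3]: 816 consistent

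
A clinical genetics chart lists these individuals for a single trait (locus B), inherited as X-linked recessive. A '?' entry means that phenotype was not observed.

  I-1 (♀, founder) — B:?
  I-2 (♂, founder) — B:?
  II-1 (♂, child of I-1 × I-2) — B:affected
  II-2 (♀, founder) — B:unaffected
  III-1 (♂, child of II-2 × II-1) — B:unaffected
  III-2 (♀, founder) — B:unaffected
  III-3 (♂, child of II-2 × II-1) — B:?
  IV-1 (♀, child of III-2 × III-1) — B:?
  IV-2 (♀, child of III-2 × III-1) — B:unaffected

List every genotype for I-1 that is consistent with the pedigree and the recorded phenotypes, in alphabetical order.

B/I-1 ? ·: X^BX^b|X^bX^b
B/I-2 ? ·: X^BY|X^bY
B/II-1 aff I-1×I-2: X^bY
B/II-2 un ·: X^BX^B|X^BX^b
B/III-1 un II-2×II-1: X^BY
B/III-2 un ·: X^BX^B|X^BX^b
B/III-3 ? II-2×II-1: X^BY|X^bY
B/IV-1 ? III-2×III-1: X^BX^B|X^BX^b
B/IV-2 un III-2×III-1: X^BX^B|X^BX^b
⇒ B over [I-1,I-2,II-1,II-2,III-1,III-2,III-3,IV-1,IV-2]: 60 consistent

I-1 ∈ {X^BX^b, X^bX^b}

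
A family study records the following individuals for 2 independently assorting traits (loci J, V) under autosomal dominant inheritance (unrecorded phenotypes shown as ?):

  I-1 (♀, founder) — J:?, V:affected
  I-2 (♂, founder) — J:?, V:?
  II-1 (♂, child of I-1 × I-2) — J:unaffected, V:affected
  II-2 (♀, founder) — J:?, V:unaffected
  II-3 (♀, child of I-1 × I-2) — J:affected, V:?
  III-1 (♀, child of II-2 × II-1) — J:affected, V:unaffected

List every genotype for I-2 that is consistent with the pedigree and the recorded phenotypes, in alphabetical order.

J/I-1 ? ·: jj|Jj
J/I-2 ? ·: jj|Jj
J/II-1 un I-1×I-2: jj
J/II-2 ? ·: Jj|JJ
J/II-3 aff I-1×I-2: Jj|JJ
J/III-1 aff II-2×II-1: Jj
⇒ J over [I-1,I-2,II-1,II-2,II-3,III-1]: 8 consistent
V/I-1 aff ·: Vv|VV
V/I-2 ? ·: vv|Vv|VV
V/II-1 aff I-1×I-2: Vv
V/II-2 un ·: vv
V/II-3 ? I-1×I-2: vv|Vv|VV
V/III-1 un II-2×II-1: vv
⇒ V over [I-1,I-2,II-1,II-2,II-3,III-1]: 10 consistent

I-2 ∈ {Jj VV, Jj Vv, Jj vv, jj VV, jj Vv, jj vv}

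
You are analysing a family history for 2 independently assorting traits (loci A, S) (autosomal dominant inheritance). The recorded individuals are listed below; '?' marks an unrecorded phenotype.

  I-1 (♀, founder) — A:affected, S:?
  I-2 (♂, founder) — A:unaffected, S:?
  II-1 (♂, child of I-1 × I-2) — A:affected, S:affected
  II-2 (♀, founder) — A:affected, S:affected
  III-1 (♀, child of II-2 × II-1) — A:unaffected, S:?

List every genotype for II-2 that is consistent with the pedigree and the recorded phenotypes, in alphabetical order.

II-2 ∈ {Aa SS, Aa Ss}

A/I-1 aff ·: Aa|AA
A/I-2 un ·: aa
A/II-1 aff I-1×I-2: Aa
A/II-2 aff ·: Aa
A/III-1 un II-2×II-1: aa
⇒ A over [I-1,I-2,II-1,II-2,III-1]: 2 consistent
S/I-1 ? ·: ss|Ss|SS
S/I-2 ? ·: ss|Ss|SS
S/II-1 aff I-1×I-2: Ss|SS
S/II-2 aff ·: Ss|SS
S/III-1 ? II-2×II-1: ss|Ss|SS
⇒ S over [I-1,I-2,II-1,II-2,III-1]: 47 consistent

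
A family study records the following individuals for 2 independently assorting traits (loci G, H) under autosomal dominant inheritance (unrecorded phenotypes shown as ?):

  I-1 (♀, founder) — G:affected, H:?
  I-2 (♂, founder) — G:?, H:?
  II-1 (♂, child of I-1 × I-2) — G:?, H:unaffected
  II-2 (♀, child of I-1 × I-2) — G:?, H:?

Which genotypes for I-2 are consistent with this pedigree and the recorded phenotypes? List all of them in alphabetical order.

I-2 ∈ {GG Hh, GG hh, Gg Hh, Gg hh, gg Hh, gg hh}

G/I-1 aff ·: Gg|GG
G/I-2 ? ·: gg|Gg|GG
G/II-1 ? I-1×I-2: gg|Gg|GG
G/II-2 ? I-1×I-2: gg|Gg|GG
⇒ G over [I-1,I-2,II-1,II-2]: 23 consistent
H/I-1 ? ·: hh|Hh
H/I-2 ? ·: hh|Hh
H/II-1 un I-1×I-2: hh
H/II-2 ? I-1×I-2: hh|Hh|HH
⇒ H over [I-1,I-2,II-1,II-2]: 8 consistent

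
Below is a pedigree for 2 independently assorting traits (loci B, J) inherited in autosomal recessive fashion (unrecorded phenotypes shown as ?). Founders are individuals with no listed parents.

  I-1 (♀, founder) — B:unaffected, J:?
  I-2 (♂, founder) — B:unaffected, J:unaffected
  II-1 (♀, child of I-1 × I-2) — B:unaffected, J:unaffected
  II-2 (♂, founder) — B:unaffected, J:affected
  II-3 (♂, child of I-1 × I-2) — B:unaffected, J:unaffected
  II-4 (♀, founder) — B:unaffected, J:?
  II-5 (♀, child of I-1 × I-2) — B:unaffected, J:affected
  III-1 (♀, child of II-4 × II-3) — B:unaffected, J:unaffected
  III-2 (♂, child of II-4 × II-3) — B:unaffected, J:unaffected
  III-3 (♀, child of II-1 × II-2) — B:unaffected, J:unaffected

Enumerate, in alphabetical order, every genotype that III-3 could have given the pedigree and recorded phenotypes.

B/I-1 un ·: BB|Bb
B/I-2 un ·: BB|Bb
B/II-1 un I-1×I-2: BB|Bb
B/II-2 un ·: BB|Bb
B/II-3 un I-1×I-2: BB|Bb
B/II-4 un ·: BB|Bb
B/II-5 un I-1×I-2: BB|Bb
B/III-1 un II-4×II-3: BB|Bb
B/III-2 un II-4×II-3: BB|Bb
B/III-3 un II-1×II-2: BB|Bb
⇒ B over [I-1,I-2,II-1,II-2,II-3,II-4,II-5,III-1,III-2,III-3]: 561 consistent
J/I-1 ? ·: Jj|jj
J/I-2 un ·: Jj
J/II-1 un I-1×I-2: JJ|Jj
J/II-2 aff ·: jj
J/II-3 un I-1×I-2: JJ|Jj
J/II-4 ? ·: JJ|Jj|jj
J/II-5 aff I-1×I-2: jj
J/III-1 un II-4×II-3: JJ|Jj
J/III-2 un II-4×II-3: JJ|Jj
J/III-3 un II-1×II-2: Jj
⇒ J over [I-1,I-2,II-1,II-2,II-3,II-4,II-5,III-1,III-2,III-3]: 39 consistent

III-3 ∈ {BB Jj, Bb Jj}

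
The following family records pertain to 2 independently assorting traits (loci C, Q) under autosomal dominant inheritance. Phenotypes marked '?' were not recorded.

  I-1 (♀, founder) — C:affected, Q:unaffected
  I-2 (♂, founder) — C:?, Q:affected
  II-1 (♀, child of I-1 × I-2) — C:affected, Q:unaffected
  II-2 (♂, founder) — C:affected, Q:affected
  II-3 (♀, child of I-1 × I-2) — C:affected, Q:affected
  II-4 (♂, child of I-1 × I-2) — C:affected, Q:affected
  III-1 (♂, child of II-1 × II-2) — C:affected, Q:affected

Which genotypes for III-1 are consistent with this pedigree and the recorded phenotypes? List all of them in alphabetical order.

III-1 ∈ {CC Qq, Cc Qq}

C/I-1 aff ·: Cc|CC
C/I-2 ? ·: cc|Cc|CC
C/II-1 aff I-1×I-2: Cc|CC
C/II-2 aff ·: Cc|CC
C/II-3 aff I-1×I-2: Cc|CC
C/II-4 aff I-1×I-2: Cc|CC
C/III-1 aff II-1×II-2: Cc|CC
⇒ C over [I-1,I-2,II-1,II-2,II-3,II-4,III-1]: 95 consistent
Q/I-1 un ·: qq
Q/I-2 aff ·: Qq
Q/II-1 un I-1×I-2: qq
Q/II-2 aff ·: Qq|QQ
Q/II-3 aff I-1×I-2: Qq
Q/II-4 aff I-1×I-2: Qq
Q/III-1 aff II-1×II-2: Qq
⇒ Q over [I-1,I-2,II-1,II-2,II-3,II-4,III-1]: 2 consistent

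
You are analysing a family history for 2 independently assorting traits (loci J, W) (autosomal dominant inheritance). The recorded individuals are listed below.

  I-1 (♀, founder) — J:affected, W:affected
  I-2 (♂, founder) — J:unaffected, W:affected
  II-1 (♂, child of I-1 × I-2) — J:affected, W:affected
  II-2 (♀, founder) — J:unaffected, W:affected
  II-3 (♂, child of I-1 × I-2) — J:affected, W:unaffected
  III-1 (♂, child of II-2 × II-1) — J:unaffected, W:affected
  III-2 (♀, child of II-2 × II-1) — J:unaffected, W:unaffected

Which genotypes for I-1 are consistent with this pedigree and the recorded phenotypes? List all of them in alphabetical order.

I-1 ∈ {JJ Ww, Jj Ww}

J/I-1 aff ·: Jj|JJ
J/I-2 un ·: jj
J/II-1 aff I-1×I-2: Jj
J/II-2 un ·: jj
J/II-3 aff I-1×I-2: Jj
J/III-1 un II-2×II-1: jj
J/III-2 un II-2×II-1: jj
⇒ J over [I-1,I-2,II-1,II-2,II-3,III-1,III-2]: 2 consistent
W/I-1 aff ·: Ww
W/I-2 aff ·: Ww
W/II-1 aff I-1×I-2: Ww
W/II-2 aff ·: Ww
W/II-3 un I-1×I-2: ww
W/III-1 aff II-2×II-1: Ww|WW
W/III-2 un II-2×II-1: ww
⇒ W over [I-1,I-2,II-1,II-2,II-3,III-1,III-2]: 2 consistent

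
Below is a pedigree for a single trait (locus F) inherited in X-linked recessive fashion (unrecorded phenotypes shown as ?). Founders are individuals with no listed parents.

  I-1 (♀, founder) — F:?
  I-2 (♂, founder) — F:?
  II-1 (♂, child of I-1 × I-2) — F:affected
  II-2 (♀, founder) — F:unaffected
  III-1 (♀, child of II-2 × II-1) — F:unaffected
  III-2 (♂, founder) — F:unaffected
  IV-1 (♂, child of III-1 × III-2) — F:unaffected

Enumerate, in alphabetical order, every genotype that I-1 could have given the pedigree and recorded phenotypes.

I-1 ∈ {X^FX^f, X^fX^f}

F/I-1 ? ·: X^FX^f|X^fX^f
F/I-2 ? ·: X^FY|X^fY
F/II-1 aff I-1×I-2: X^fY
F/II-2 un ·: X^FX^F|X^FX^f
F/III-1 un II-2×II-1: X^FX^f
F/III-2 un ·: X^FY
F/IV-1 un III-1×III-2: X^FY
⇒ F over [I-1,I-2,II-1,II-2,III-1,III-2,IV-1]: 8 consistent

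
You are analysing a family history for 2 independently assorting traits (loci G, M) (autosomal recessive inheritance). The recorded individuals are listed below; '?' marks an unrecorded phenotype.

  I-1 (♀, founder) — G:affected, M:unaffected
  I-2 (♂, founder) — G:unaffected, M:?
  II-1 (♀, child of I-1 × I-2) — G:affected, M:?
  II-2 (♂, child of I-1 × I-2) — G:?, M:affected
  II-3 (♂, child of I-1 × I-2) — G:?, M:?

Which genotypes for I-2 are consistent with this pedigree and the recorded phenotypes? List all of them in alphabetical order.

I-2 ∈ {Gg Mm, Gg mm}

G/I-1 aff ·: gg
G/I-2 un ·: Gg
G/II-1 aff I-1×I-2: gg
G/II-2 ? I-1×I-2: Gg|gg
G/II-3 ? I-1×I-2: Gg|gg
⇒ G over [I-1,I-2,II-1,II-2,II-3]: 4 consistent
M/I-1 un ·: Mm
M/I-2 ? ·: Mm|mm
M/II-1 ? I-1×I-2: MM|Mm|mm
M/II-2 aff I-1×I-2: mm
M/II-3 ? I-1×I-2: MM|Mm|mm
⇒ M over [I-1,I-2,II-1,II-2,II-3]: 13 consistent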